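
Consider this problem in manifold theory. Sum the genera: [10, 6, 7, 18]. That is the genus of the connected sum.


Genus is additive under connected sum of orientable surfaces.
g = 10 + 6 + 7 + 18 = 41

41


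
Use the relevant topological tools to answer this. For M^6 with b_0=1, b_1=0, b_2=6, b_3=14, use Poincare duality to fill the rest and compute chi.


By Poincare duality b_k = b_{6-k}, so full Betti numbers: b_0=1, b_1=0, b_2=6, b_3=14, b_4=6, b_5=0, b_6=1.
chi = sum (-1)^k b_k = 0

0


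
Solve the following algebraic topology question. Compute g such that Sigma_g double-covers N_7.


chi(N_7) = 2 - 7 = -5.
Double cover: chi(Sigma_g) = 2 * chi(N_7) = 2*(-5) = -10.
2 - 2g = -10, so g = (2 - (-10))/2 = 12/2 = 6

6


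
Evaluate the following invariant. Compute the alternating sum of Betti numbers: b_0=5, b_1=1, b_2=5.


chi = sum_k (-1)^k b_k.
= (5) + (-1) + (5)
= 9

9


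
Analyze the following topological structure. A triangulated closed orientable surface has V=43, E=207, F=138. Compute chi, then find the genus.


chi = V - E + F = 43 - 207 + 138 = -26
For orientable closed surface: chi = 2 - 2g, so g = (2 - chi)/2.
g = (2 - (-26)) / 2 = 28 / 2 = 14

14


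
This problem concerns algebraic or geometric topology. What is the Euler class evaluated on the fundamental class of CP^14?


For any closed oriented manifold, <e(TM),[M]> = chi(M).
chi(CP^14) = 14+1 = 15

15


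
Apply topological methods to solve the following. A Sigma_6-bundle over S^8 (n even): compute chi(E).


chi(S^8) = 2 (n even), chi(Sigma_6) = 2 - 2*6 = -10.
chi(E) = 2 * (-10) = -20

-20


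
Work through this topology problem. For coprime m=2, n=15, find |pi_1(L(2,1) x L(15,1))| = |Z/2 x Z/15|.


pi_1(X x Y) = pi_1(X) x pi_1(Y).
pi_1(L(2,1)) = Z/2, pi_1(L(15,1)) = Z/15.
|Z/2 x Z/15| = 2 * 15 = 30

30


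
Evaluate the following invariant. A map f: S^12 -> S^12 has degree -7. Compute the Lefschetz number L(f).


On S^12: L(f) = tr(f_0*) + (-1)^12 tr(f_12*) = 1 + (-1)^12 * deg(f).
L(f) = 1 + (-1)^12 * -7 = 1 + -7 = -6

-6


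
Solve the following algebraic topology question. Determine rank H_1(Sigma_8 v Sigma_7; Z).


For a wedge: H_1(A v B) = H_1(A) + H_1(B).
b_1(Sigma_8) = 16, b_1(Sigma_7) = 14.
b_1 = 16 + 14 = 30

30


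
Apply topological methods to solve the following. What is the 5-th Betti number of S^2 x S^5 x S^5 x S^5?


Each S^d has Poincare polynomial 1 + t^d.
The product S^2 x S^5 x S^5 x S^5 has Poincare polynomial prod(1+t^d_i).
Expanding: b_0=1, b_2=1, b_5=3, b_7=3, b_10=3, b_12=3, b_15=1, b_17=1.
b_5 = 3

3


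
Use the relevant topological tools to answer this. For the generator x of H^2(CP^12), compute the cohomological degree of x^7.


|x| = 2 in H^*(CP^n).
|x^7| = 7 * |x| = 7 * 2 = 14

14


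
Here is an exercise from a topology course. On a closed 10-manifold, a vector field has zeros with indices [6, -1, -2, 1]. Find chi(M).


Poincare-Hopf: chi(M) = sum of indices of zeros.
chi = (6) + (-1) + (-2) + (1) = 4

4


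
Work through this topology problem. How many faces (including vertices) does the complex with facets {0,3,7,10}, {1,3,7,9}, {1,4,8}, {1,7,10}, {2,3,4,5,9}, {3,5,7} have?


Each maximal simplex on m vertices has 2^m - 1 nonempty faces.
Take the union (dedupe shared faces).
Total distinct faces = 64

64


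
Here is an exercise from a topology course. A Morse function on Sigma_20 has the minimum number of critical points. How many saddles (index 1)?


A perfect Morse function has m_k = b_k.
For Sigma_20: b_0=1, b_1=2g=40, b_2=1.
Saddles m_1 = 2g = 40

40


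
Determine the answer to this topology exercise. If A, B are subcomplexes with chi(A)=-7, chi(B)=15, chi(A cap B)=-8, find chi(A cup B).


chi(A cup B) = chi(A) + chi(B) - chi(A cap B)
= -7 + (15) - (-8)
= 16

16


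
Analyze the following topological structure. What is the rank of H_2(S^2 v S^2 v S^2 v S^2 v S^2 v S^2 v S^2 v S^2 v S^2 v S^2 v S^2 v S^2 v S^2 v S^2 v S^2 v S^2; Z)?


For a wedge of spheres, H_k (k>0) is free on one generator per sphere of dimension k.
Spheres of dimension 2: count = 16.
b_2 = 16

16


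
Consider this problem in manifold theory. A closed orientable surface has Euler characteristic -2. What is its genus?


chi = 2 - 2g for closed orientable surfaces.
-2 = 2 - 2g
2g = 2 - (-2) = 4
g = 2

2


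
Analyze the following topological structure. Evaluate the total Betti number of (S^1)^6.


b_k(T^6) = C(6,k), so the sum over k is sum_k C(6,k) = 2^6.
Total = 2^6 = 64

64


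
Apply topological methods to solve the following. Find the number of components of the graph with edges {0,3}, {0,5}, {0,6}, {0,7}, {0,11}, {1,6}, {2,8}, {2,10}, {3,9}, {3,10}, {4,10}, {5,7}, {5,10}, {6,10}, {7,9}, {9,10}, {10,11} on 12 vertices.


Run DFS/union-find over 12 vertices.
V = 12, E = 17.
Number of components = 1

1


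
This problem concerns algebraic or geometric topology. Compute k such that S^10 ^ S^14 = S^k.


S^m ^ S^n = S^{m+n}.
k = 10 + 14 = 24

24


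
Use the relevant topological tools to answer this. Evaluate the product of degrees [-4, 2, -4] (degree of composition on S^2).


Degree is multiplicative: deg(composition) = product of degrees.
= (-4) * (2) * (-4) = 32

32


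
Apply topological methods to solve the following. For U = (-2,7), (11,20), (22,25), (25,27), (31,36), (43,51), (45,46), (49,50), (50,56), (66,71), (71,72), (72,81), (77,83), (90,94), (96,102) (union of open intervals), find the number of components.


Sort and merge overlapping open intervals.
Merged: (-2,7), (11,20), (22,25), (25,27), (31,36), (43,56), (66,71), (71,72), (72,83), (90,94), (96,102).
Number of components = 11

11


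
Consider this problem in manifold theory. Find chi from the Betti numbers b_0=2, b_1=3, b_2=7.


chi = sum_k (-1)^k b_k.
= (2) + (-3) + (7)
= 6

6


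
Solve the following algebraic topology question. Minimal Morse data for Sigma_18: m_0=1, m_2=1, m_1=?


A perfect Morse function has m_k = b_k.
For Sigma_18: b_0=1, b_1=2g=36, b_2=1.
Saddles m_1 = 2g = 36

36


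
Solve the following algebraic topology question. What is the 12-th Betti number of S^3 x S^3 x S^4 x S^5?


Each S^d has Poincare polynomial 1 + t^d.
The product S^3 x S^3 x S^4 x S^5 has Poincare polynomial prod(1+t^d_i).
Expanding: b_0=1, b_3=2, b_4=1, b_5=1, b_6=1, b_7=2, b_8=2, b_9=1, b_10=1, b_11=1, b_12=2, b_15=1.
b_12 = 2

2


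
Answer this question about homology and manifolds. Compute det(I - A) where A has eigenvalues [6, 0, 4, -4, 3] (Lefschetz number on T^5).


For a torus self-map: L(f) = det(I - A) where A acts on H_1.
L(f) = (1-6) * (1-0) * (1-4) * (1--4) * (1-3) = -5 * 1 * -3 * 5 * -2 = -150

-150


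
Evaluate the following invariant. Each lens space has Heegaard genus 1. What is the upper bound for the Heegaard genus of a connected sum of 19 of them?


Heegaard genus satisfies g(A#B) <= g(A) + g(B).
Each lens space has g = 1.
Upper bound: 19 * 1 = 19

19


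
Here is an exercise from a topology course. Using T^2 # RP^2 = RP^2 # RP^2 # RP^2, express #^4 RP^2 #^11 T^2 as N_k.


Since a >= 1, the sum is non-orientable; each T^2 can be replaced by RP^2 # RP^2 (since T^2#RP^2 = 3RP^2).
Total crosscaps k = 4 + 2*11 = 26.
Check via chi: chi = 4*1 + 11*0 - (4+11-1)*2 = -24 = 2 - k = -24. Consistent.

26


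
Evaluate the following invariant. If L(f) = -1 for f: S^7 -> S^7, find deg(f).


L(f) = 1 + (-1)^7 deg(f) on S^7.
-1 = 1 + (-1)^7 * deg(f)
(-1)^7 * deg(f) = -2
deg(f) = 2

2


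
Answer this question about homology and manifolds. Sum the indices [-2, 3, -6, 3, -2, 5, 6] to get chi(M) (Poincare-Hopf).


Poincare-Hopf: chi(M) = sum of indices of zeros.
chi = (-2) + (3) + (-6) + (3) + (-2) + (5) + (6) = 7

7


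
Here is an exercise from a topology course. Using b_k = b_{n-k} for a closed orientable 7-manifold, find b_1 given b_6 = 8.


Poincare duality for closed orientable n-manifolds: b_k = b_{n-k}.
Here n = 7, so b_1 = b_6 = 8

8


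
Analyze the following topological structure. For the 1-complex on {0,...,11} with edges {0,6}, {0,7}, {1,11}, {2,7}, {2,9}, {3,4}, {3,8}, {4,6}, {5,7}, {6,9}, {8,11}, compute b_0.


Run DFS/union-find over 12 vertices.
V = 12, E = 11.
Number of components = 2

2


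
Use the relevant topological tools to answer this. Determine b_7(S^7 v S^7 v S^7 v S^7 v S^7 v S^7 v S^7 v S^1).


For a wedge of spheres, H_k (k>0) is free on one generator per sphere of dimension k.
Spheres of dimension 7: count = 7.
b_7 = 7

7


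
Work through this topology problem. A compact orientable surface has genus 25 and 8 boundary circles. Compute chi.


For a compact orientable surface with genus g and b boundary components: chi = 2 - 2g - b.
chi = 2 - 2*25 - 8 = 2 - 50 - 8 = -56

-56


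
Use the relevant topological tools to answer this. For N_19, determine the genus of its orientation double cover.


chi(N_19) = 2 - 19 = -17.
Double cover: chi(Sigma_g) = 2 * chi(N_19) = 2*(-17) = -34.
2 - 2g = -34, so g = (2 - (-34))/2 = 36/2 = 18

18


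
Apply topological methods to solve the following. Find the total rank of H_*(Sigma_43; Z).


For Sigma_43: b_0 = 1, b_1 = 2g = 86, b_2 = 1.
Total = 1 + 86 + 1 = 88

88


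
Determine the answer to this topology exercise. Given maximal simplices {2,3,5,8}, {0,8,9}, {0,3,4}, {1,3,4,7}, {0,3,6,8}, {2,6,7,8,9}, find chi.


Enumerate all faces; f-vector: f_0=10, f_1=27, f_2=24, f_3=8, f_4=1.
chi = sum (-1)^k f_k = 0

0


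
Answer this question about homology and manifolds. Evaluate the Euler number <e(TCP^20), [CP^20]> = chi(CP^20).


For any closed oriented manifold, <e(TM),[M]> = chi(M).
chi(CP^20) = 20+1 = 21

21


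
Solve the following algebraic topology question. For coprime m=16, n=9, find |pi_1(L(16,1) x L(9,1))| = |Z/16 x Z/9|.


pi_1(X x Y) = pi_1(X) x pi_1(Y).
pi_1(L(16,1)) = Z/16, pi_1(L(9,1)) = Z/9.
|Z/16 x Z/9| = 16 * 9 = 144

144


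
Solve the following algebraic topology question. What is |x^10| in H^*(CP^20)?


|x| = 2 in H^*(CP^n).
|x^10| = 10 * |x| = 10 * 2 = 20

20


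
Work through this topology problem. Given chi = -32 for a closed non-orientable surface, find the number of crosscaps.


chi = 2 - k for closed non-orientable surfaces with k crosscaps.
-32 = 2 - k
k = 2 - (-32) = 34

34


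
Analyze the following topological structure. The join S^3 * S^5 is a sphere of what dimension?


Join of spheres: S^m * S^n = S^{m+n+1}.
dim = 3 + 5 + 1 = 9

9


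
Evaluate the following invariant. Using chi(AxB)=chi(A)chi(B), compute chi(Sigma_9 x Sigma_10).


chi(Sigma_9) = 2 - 2*9 = -16
chi(Sigma_10) = 2 - 2*10 = -18
chi(product) = (-16) * (-18) = 288

288


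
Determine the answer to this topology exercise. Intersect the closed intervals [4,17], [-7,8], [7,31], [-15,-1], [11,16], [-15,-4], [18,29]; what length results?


Intersection = [max(a_i), min(b_i)] = [18, -4].
Since 18 > -4, the intersection is empty.
Length = 0

0


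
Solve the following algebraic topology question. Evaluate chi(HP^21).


HP^21 has one cell in each dimension 0, 4, ..., 4*21 (21+1 cells, all even-dim).
chi = 21 + 1 = 22

22


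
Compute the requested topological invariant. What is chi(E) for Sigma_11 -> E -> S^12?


chi(S^12) = 2 (n even), chi(Sigma_11) = 2 - 2*11 = -20.
chi(E) = 2 * (-20) = -40

-40


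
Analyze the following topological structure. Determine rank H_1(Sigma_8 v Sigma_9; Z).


For a wedge: H_1(A v B) = H_1(A) + H_1(B).
b_1(Sigma_8) = 16, b_1(Sigma_9) = 18.
b_1 = 16 + 18 = 34

34


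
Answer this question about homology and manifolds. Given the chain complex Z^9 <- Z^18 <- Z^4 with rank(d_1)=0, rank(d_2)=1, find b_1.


rank H_k = rank(ker d_k) - rank(im d_{k+1}).
rank(ker d_1) = rank(C_1) - rank(d_1) = 18 - 0 = 18.
rank(im d_{1+1}) = 1.
rank H_1 = 18 - 1 = 17

17


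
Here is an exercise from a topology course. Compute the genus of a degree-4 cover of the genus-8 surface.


For an n-sheeted cover: chi(E) = n * chi(B).
chi(Sigma_8) = 2 - 2*8 = -14.
chi(E) = 4 * (-14) = -56.
genus(E) = (2 - chi(E))/2 = (2 - (-56))/2 = 58/2 = 29

29


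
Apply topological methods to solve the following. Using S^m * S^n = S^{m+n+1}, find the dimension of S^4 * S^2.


Join of spheres: S^m * S^n = S^{m+n+1}.
dim = 4 + 2 + 1 = 7

7


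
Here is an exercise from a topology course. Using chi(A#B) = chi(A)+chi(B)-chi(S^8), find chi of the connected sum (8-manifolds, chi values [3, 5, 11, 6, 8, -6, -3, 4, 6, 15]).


For n-manifolds: chi(A#B) = chi(A) + chi(B) - chi(S^8).
chi(S^8) = 1 + (-1)^8 = 2.
chi(#) = (sum chi_i) - (10-1)*chi(S^8) = 49 - 9*2 = 31

31


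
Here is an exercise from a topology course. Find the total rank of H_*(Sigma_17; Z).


For Sigma_17: b_0 = 1, b_1 = 2g = 34, b_2 = 1.
Total = 1 + 34 + 1 = 36

36


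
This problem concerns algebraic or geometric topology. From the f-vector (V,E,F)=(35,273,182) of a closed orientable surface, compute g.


chi = V - E + F = 35 - 273 + 182 = -56
For orientable closed surface: chi = 2 - 2g, so g = (2 - chi)/2.
g = (2 - (-56)) / 2 = 58 / 2 = 29

29


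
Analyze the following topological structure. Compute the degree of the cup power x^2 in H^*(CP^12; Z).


|x| = 2 in H^*(CP^n).
|x^2| = 2 * |x| = 2 * 2 = 4

4


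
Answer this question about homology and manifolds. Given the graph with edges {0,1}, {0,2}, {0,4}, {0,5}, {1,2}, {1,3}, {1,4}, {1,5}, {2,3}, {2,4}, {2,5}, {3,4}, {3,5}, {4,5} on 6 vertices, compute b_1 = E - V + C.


b_1 = E - V + (number of components).
E = 14, V = 6, components = 1.
b_1 = 14 - 6 + 1 = 9

9


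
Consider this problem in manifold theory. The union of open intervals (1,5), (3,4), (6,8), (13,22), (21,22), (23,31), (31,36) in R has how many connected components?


Sort and merge overlapping open intervals.
Merged: (1,5), (6,8), (13,22), (23,31), (31,36).
Number of components = 5

5


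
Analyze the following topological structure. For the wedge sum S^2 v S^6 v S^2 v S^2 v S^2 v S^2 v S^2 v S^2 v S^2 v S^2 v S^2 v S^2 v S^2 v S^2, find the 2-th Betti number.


For a wedge of spheres, H_k (k>0) is free on one generator per sphere of dimension k.
Spheres of dimension 2: count = 13.
b_2 = 13

13


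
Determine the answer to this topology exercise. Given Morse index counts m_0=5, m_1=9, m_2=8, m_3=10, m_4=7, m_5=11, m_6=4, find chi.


Morse theory: chi(M) = sum_k (-1)^k m_k where m_k = #(index-k critical points).
= (5) + (-9) + (8) + (-10) + (7) + (-11) + (4) = -6

-6


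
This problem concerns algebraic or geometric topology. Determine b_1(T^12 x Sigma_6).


pi_1(A x B) = pi_1(A) x pi_1(B); rank of abelianization = b_1.
b_1(T^12) = 12, b_1(Sigma_6) = 2*6 = 12.
b_1(product) = 12 + 12 = 24

24


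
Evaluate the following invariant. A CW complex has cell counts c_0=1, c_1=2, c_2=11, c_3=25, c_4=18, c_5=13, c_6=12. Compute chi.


chi = sum_k (-1)^k c_k.
= (-1)^0*1 + (-1)^1*2 + (-1)^2*11 + (-1)^3*25 + (-1)^4*18 + (-1)^5*13 + (-1)^6*12
= (1) + (-2) + (11) + (-25) + (18) + (-13) + (12)
= 2

2


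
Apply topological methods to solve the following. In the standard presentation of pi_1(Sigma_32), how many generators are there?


Standard presentation: pi_1(Sigma_g) = <a_1,b_1,...,a_g,b_g | [a_1,b_1]...[a_g,b_g] = 1>.
Number of generators = 2g = 2*32 = 64

64


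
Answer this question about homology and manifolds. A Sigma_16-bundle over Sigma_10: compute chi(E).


For a fiber bundle F -> E -> B (with CW structure): chi(E) = chi(B) * chi(F).
chi(Sigma_10) = -18, chi(Sigma_16) = -30.
chi(E) = (-18) * (-30) = 540

540


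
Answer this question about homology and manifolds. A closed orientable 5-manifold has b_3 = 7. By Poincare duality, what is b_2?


Poincare duality for closed orientable n-manifolds: b_k = b_{n-k}.
Here n = 5, so b_2 = b_3 = 7

7


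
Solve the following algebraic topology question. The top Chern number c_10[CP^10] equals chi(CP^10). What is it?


For any closed oriented manifold, <e(TM),[M]> = chi(M).
chi(CP^10) = 10+1 = 11

11


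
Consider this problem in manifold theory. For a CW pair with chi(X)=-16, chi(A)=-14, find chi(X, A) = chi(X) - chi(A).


Relative Euler characteristic: chi(X, A) = chi(X) - chi(A).
= -16 - (-14) = -2

-2


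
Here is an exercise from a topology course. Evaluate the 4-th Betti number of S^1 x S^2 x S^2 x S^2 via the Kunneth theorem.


Each S^d has Poincare polynomial 1 + t^d.
The product S^1 x S^2 x S^2 x S^2 has Poincare polynomial prod(1+t^d_i).
Expanding: b_0=1, b_1=1, b_2=3, b_3=3, b_4=3, b_5=3, b_6=1, b_7=1.
b_4 = 3

3


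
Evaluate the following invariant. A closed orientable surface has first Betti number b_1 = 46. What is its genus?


For a closed orientable surface: b_1 = 2g.
46 = 2g
g = 46 / 2 = 23

23


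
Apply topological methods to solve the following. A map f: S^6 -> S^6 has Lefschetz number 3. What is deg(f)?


L(f) = 1 + (-1)^6 deg(f) on S^6.
3 = 1 + (-1)^6 * deg(f)
(-1)^6 * deg(f) = 2
deg(f) = 2

2


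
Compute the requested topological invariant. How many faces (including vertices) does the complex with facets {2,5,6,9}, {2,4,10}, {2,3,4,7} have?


Each maximal simplex on m vertices has 2^m - 1 nonempty faces.
Take the union (dedupe shared faces).
Total distinct faces = 33

33


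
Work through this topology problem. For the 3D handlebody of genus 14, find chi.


A genus-g handlebody deformation retracts to a wedge of g circles.
chi(vee_g S^1) = 1 - g.
chi(H_14) = 1 - 14 = -13

-13


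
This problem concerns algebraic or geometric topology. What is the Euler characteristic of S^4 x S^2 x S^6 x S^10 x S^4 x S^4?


chi is multiplicative: chi(X x Y) = chi(X) chi(Y).
Each even-dim sphere has chi = 2. There are 6 factors.
chi = 2^6 = 64

64


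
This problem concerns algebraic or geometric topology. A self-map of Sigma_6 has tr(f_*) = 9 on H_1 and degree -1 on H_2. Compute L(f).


L(f) = tr(f_0*) - tr(f_1*) + tr(f_2*).
= 1 - (9) + (-1)
= -9

-9


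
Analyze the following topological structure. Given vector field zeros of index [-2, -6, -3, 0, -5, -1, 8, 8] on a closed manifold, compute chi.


Poincare-Hopf: chi(M) = sum of indices of zeros.
chi = (-2) + (-6) + (-3) + (0) + (-5) + (-1) + (8) + (8) = -1

-1


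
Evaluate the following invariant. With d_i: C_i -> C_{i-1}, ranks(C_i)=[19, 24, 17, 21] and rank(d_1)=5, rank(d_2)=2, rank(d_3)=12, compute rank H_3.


rank H_k = rank(ker d_k) - rank(im d_{k+1}).
rank(ker d_3) = rank(C_3) - rank(d_3) = 21 - 12 = 9.
rank(im d_{3+1}) = 0.
rank H_3 = 9 - 0 = 9

9


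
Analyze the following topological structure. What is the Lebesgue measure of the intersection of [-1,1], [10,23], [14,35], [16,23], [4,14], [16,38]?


Intersection = [max(a_i), min(b_i)] = [16, 1].
Since 16 > 1, the intersection is empty.
Length = 0

0


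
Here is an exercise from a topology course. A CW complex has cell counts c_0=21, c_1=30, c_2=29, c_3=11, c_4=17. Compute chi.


chi = sum_k (-1)^k c_k.
= (-1)^0*21 + (-1)^1*30 + (-1)^2*29 + (-1)^3*11 + (-1)^4*17
= (21) + (-30) + (29) + (-11) + (17)
= 26

26


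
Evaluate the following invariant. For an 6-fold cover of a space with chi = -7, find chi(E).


For a finite covering: chi(E) = (number of sheets) * chi(B).
chi(E) = 6 * (-7) = -42

-42


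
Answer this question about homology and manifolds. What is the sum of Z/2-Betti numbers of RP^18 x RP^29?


dim H^*(RP^n; Z/2) = n+1 (one Z/2 in each degree 0..n).
Total Betti number is multiplicative.
Total = (18+1) * (29+1) = 19 * 30 = 570

570


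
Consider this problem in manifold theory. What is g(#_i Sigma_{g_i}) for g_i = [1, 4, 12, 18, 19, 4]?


Genus is additive under connected sum of orientable surfaces.
g = 1 + 4 + 12 + 18 + 19 + 4 = 58

58


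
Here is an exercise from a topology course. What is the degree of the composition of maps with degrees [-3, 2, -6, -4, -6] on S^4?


Degree is multiplicative: deg(composition) = product of degrees.
= (-3) * (2) * (-6) * (-4) * (-6) = 864

864


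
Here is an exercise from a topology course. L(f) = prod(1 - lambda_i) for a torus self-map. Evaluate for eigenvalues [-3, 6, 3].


For a torus self-map: L(f) = det(I - A) where A acts on H_1.
L(f) = (1--3) * (1-6) * (1-3) = 4 * -5 * -2 = 40

40


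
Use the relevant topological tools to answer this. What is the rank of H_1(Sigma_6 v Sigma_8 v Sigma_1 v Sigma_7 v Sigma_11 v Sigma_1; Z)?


For a wedge X v Y: reduced H_k(X v Y) = H_k(X) + H_k(Y).
Each Sigma_g contributes b_1 = 2g.
b_1 = 12 + 16 + 2 + 14 + 22 + 2 = 68

68


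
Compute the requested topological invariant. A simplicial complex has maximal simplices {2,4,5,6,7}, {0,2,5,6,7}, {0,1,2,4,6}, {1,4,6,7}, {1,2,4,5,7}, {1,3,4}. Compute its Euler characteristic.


Enumerate all faces; f-vector: f_0=8, f_1=23, f_2=31, f_3=19, f_4=4.
chi = sum (-1)^k f_k = 1

1


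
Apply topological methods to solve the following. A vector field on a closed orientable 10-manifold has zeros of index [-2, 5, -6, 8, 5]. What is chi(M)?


Poincare-Hopf: chi(M) = sum of indices of zeros.
chi = (-2) + (5) + (-6) + (8) + (5) = 10

10


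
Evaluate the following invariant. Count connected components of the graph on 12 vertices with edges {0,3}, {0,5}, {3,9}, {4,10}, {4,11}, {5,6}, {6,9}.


Run DFS/union-find over 12 vertices.
V = 12, E = 7.
Number of components = 6

6


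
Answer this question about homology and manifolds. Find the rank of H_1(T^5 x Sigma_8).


pi_1(A x B) = pi_1(A) x pi_1(B); rank of abelianization = b_1.
b_1(T^5) = 5, b_1(Sigma_8) = 2*8 = 16.
b_1(product) = 5 + 16 = 21

21


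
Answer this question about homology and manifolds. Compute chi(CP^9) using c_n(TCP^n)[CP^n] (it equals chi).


For any closed oriented manifold, <e(TM),[M]> = chi(M).
chi(CP^9) = 9+1 = 10

10


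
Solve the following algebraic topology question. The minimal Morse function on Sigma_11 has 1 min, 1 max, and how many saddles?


A perfect Morse function has m_k = b_k.
For Sigma_11: b_0=1, b_1=2g=22, b_2=1.
Saddles m_1 = 2g = 22

22


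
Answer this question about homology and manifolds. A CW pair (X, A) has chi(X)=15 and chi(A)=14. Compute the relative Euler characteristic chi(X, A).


Relative Euler characteristic: chi(X, A) = chi(X) - chi(A).
= 15 - (14) = 1

1


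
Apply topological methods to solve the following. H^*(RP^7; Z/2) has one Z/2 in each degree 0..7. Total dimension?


H^k(RP^7; Z/2) = Z/2 for each 0 <= k <= 7.
Total dimension = 7 + 1 = 8

8


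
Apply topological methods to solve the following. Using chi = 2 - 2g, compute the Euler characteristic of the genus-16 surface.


For a closed orientable surface of genus g: chi = 2 - 2g.
Here g = 16.
chi = 2 - 2*16 = 2 - 32 = -30

-30


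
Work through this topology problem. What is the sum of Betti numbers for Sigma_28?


For Sigma_28: b_0 = 1, b_1 = 2g = 56, b_2 = 1.
Total = 1 + 56 + 1 = 58

58


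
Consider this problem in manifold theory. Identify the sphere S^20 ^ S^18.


S^m ^ S^n = S^{m+n}.
k = 20 + 18 = 38

38


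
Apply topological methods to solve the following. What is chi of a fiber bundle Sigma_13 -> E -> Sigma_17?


For a fiber bundle F -> E -> B (with CW structure): chi(E) = chi(B) * chi(F).
chi(Sigma_17) = -32, chi(Sigma_13) = -24.
chi(E) = (-32) * (-24) = 768

768


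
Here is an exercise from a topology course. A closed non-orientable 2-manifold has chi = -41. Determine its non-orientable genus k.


chi = 2 - k for closed non-orientable surfaces with k crosscaps.
-41 = 2 - k
k = 2 - (-41) = 43

43


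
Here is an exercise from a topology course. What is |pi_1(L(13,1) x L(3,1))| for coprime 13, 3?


pi_1(X x Y) = pi_1(X) x pi_1(Y).
pi_1(L(13,1)) = Z/13, pi_1(L(3,1)) = Z/3.
|Z/13 x Z/3| = 13 * 3 = 39

39


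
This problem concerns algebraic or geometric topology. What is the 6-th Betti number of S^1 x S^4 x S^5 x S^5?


Each S^d has Poincare polynomial 1 + t^d.
The product S^1 x S^4 x S^5 x S^5 has Poincare polynomial prod(1+t^d_i).
Expanding: b_0=1, b_1=1, b_4=1, b_5=3, b_6=2, b_9=2, b_10=3, b_11=1, b_14=1, b_15=1.
b_6 = 2

2


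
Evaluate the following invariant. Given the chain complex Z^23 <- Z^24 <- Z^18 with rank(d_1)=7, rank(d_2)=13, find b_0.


rank H_k = rank(ker d_k) - rank(im d_{k+1}).
rank(ker d_0) = rank(C_0) - rank(d_0) = 23 - 0 = 23.
rank(im d_{0+1}) = 7.
rank H_0 = 23 - 7 = 16

16


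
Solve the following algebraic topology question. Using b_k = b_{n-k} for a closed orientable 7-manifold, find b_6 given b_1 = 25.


Poincare duality for closed orientable n-manifolds: b_k = b_{n-k}.
Here n = 7, so b_6 = b_1 = 25

25


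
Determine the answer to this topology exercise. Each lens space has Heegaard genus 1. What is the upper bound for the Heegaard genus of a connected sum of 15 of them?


Heegaard genus satisfies g(A#B) <= g(A) + g(B).
Each lens space has g = 1.
Upper bound: 15 * 1 = 15

15


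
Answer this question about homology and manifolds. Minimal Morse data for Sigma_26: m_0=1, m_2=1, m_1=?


A perfect Morse function has m_k = b_k.
For Sigma_26: b_0=1, b_1=2g=52, b_2=1.
Saddles m_1 = 2g = 52

52


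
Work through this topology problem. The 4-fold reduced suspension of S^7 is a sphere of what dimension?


Each suspension raises dimension by 1: Sigma S^n = S^{n+1}.
Sigma^4 S^7 = S^{7+4} = S^11

11


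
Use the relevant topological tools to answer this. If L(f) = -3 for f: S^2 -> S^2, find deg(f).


L(f) = 1 + (-1)^2 deg(f) on S^2.
-3 = 1 + (-1)^2 * deg(f)
(-1)^2 * deg(f) = -4
deg(f) = -4

-4


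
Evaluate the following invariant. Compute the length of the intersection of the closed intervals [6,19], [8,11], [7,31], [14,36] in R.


Intersection = [max(a_i), min(b_i)] = [14, 11].
Since 14 > 11, the intersection is empty.
Length = 0

0


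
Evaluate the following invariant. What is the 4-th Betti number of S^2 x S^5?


Each S^d has Poincare polynomial 1 + t^d.
The product S^2 x S^5 has Poincare polynomial prod(1+t^d_i).
Expanding: b_0=1, b_2=1, b_5=1, b_7=1.
b_4 = 0

0


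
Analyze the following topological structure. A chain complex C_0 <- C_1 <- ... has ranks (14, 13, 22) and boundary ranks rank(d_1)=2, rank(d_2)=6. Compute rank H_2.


rank H_k = rank(ker d_k) - rank(im d_{k+1}).
rank(ker d_2) = rank(C_2) - rank(d_2) = 22 - 6 = 16.
rank(im d_{2+1}) = 0.
rank H_2 = 16 - 0 = 16

16


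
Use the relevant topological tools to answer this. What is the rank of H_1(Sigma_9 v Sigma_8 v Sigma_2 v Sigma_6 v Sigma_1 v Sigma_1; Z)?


For a wedge X v Y: reduced H_k(X v Y) = H_k(X) + H_k(Y).
Each Sigma_g contributes b_1 = 2g.
b_1 = 18 + 16 + 4 + 12 + 2 + 2 = 54

54


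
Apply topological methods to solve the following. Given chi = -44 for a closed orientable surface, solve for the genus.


chi = 2 - 2g for closed orientable surfaces.
-44 = 2 - 2g
2g = 2 - (-44) = 46
g = 23

23


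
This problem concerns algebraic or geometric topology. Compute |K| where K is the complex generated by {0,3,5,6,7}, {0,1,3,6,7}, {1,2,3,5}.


Each maximal simplex on m vertices has 2^m - 1 nonempty faces.
Take the union (dedupe shared faces).
Total distinct faces = 57

57


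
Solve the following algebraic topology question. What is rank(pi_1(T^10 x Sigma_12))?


pi_1(A x B) = pi_1(A) x pi_1(B); rank of abelianization = b_1.
b_1(T^10) = 10, b_1(Sigma_12) = 2*12 = 24.
b_1(product) = 10 + 24 = 34

34


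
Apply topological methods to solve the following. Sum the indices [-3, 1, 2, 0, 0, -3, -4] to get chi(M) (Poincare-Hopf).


Poincare-Hopf: chi(M) = sum of indices of zeros.
chi = (-3) + (1) + (2) + (0) + (0) + (-3) + (-4) = -7

-7


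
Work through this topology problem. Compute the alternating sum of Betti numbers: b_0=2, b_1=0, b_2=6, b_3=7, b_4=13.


chi = sum_k (-1)^k b_k.
= (2) + (0) + (6) + (-7) + (13)
= 14

14


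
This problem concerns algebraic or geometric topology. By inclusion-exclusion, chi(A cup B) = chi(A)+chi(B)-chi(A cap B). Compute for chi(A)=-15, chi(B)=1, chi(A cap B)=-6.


chi(A cup B) = chi(A) + chi(B) - chi(A cap B)
= -15 + (1) - (-6)
= -8

-8


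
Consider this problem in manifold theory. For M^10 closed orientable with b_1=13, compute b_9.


Poincare duality for closed orientable n-manifolds: b_k = b_{n-k}.
Here n = 10, so b_9 = b_1 = 13

13


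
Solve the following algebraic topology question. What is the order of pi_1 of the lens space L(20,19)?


pi_1(L(p,q)) = Z/pZ for any q coprime to p.
|pi_1(L(20,19))| = 20

20


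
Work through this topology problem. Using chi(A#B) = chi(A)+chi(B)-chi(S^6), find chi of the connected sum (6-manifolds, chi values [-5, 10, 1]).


For n-manifolds: chi(A#B) = chi(A) + chi(B) - chi(S^6).
chi(S^6) = 1 + (-1)^6 = 2.
chi(#) = (sum chi_i) - (3-1)*chi(S^6) = 6 - 2*2 = 2

2


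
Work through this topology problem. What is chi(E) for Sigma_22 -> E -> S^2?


chi(S^2) = 2 (n even), chi(Sigma_22) = 2 - 2*22 = -42.
chi(E) = 2 * (-42) = -84

-84


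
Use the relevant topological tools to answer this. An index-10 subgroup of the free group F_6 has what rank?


Nielsen-Schreier: an index-n subgroup of F_r is free of rank 1 + n(r-1).
Equivalently: chi(cover) = n*chi(base); chi(vee_r S^1) = 1 - 6 = -5.
chi(E) = 10*(-5) = -50; rank = 1 - chi(E) = 1 - (-50) = 51.
rank = 1 + 10*(6-1) = 1 + 50 = 51

51


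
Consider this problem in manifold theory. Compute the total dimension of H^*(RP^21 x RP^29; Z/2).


dim H^*(RP^n; Z/2) = n+1 (one Z/2 in each degree 0..n).
Total Betti number is multiplicative.
Total = (21+1) * (29+1) = 22 * 30 = 660

660


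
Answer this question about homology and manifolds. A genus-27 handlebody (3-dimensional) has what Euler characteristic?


A genus-g handlebody deformation retracts to a wedge of g circles.
chi(vee_g S^1) = 1 - g.
chi(H_27) = 1 - 27 = -26

-26


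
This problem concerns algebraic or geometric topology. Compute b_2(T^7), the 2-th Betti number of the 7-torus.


By the Kunneth formula, b_k(T^n) = C(n,k).
b_2(T^7) = C(7,2).
C(7,2) = 7!/(2!*5!) = 21

21


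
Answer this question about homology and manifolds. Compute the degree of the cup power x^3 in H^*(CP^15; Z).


|x| = 2 in H^*(CP^n).
|x^3| = 3 * |x| = 3 * 2 = 6

6


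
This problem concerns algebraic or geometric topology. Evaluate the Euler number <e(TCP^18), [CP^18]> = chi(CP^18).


For any closed oriented manifold, <e(TM),[M]> = chi(M).
chi(CP^18) = 18+1 = 19

19


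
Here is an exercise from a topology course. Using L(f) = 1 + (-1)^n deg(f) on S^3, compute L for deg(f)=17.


On S^3: L(f) = tr(f_0*) + (-1)^3 tr(f_3*) = 1 + (-1)^3 * deg(f).
L(f) = 1 + (-1)^3 * 17 = 1 + -17 = -16

-16


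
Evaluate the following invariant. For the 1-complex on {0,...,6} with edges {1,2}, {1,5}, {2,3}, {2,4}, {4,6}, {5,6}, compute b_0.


Run DFS/union-find over 7 vertices.
V = 7, E = 6.
Number of components = 2

2


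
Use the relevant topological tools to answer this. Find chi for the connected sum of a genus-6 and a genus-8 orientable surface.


chi(Sigma_6) = 2 - 2*6 = -10
chi(Sigma_8) = 2 - 2*8 = -14
For surfaces: chi(A#B) = chi(A) + chi(B) - 2.
chi = -10 + -14 - 2 = -26

-26


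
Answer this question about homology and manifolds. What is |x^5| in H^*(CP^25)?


|x| = 2 in H^*(CP^n).
|x^5| = 5 * |x| = 5 * 2 = 10

10


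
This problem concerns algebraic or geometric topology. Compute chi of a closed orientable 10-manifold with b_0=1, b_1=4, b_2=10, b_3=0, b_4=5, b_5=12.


By Poincare duality b_k = b_{10-k}, so full Betti numbers: b_0=1, b_1=4, b_2=10, b_3=0, b_4=5, b_5=12, b_6=5, b_7=0, b_8=10, b_9=4, b_10=1.
chi = sum (-1)^k b_k = 12

12


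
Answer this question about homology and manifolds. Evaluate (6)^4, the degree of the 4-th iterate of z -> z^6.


deg(f) = 6. Degree is multiplicative: deg(f^4) = (deg f)^4.
deg(f^4) = (6)^4 = 1296

1296


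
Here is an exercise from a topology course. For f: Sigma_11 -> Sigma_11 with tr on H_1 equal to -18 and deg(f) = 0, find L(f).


L(f) = tr(f_0*) - tr(f_1*) + tr(f_2*).
= 1 - (-18) + (0)
= 19

19


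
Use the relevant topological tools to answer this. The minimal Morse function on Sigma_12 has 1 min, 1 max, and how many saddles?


A perfect Morse function has m_k = b_k.
For Sigma_12: b_0=1, b_1=2g=24, b_2=1.
Saddles m_1 = 2g = 24

24


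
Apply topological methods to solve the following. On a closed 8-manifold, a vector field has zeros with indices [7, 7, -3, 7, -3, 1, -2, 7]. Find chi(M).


Poincare-Hopf: chi(M) = sum of indices of zeros.
chi = (7) + (7) + (-3) + (7) + (-3) + (1) + (-2) + (7) = 21

21


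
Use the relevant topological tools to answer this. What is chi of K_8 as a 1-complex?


K_8: V = 8, E = C(8,2) = 28.
chi = V - E = 8 - 28 = -20

-20


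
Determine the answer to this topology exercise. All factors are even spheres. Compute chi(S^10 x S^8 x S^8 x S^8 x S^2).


chi is multiplicative: chi(X x Y) = chi(X) chi(Y).
Each even-dim sphere has chi = 2. There are 5 factors.
chi = 2^5 = 32

32


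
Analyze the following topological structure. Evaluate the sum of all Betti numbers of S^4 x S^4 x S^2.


Total Betti number is multiplicative under products.
Each S^d (d>=1) has total Betti number 2.
There are 3 sphere factors.
Total = 2^3 = 8

8


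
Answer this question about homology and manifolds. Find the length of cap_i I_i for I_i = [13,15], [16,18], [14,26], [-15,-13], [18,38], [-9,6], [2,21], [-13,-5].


Intersection = [max(a_i), min(b_i)] = [18, -13].
Since 18 > -13, the intersection is empty.
Length = 0

0


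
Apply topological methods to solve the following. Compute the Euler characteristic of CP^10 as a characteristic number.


For any closed oriented manifold, <e(TM),[M]> = chi(M).
chi(CP^10) = 10+1 = 11

11


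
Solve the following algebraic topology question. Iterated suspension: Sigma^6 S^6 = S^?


Each suspension raises dimension by 1: Sigma S^n = S^{n+1}.
Sigma^6 S^6 = S^{6+6} = S^12

12


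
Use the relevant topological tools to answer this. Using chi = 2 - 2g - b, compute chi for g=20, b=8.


For a compact orientable surface with genus g and b boundary components: chi = 2 - 2g - b.
chi = 2 - 2*20 - 8 = 2 - 40 - 8 = -46

-46


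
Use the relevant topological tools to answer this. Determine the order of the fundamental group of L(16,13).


pi_1(L(p,q)) = Z/pZ for any q coprime to p.
|pi_1(L(16,13))| = 16

16


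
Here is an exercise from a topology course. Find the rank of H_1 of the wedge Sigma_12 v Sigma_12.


For a wedge: H_1(A v B) = H_1(A) + H_1(B).
b_1(Sigma_12) = 24, b_1(Sigma_12) = 24.
b_1 = 24 + 24 = 48

48


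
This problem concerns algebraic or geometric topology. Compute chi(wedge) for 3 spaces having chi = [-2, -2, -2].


chi(A v B) = chi(A) + chi(B) - 1 (one point identified).
For 3 spaces: chi = (sum chi_i) - (3 - 1).
sum = -6; chi = -6 - 2 = -8

-8


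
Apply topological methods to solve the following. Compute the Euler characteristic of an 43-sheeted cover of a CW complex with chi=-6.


For a finite covering: chi(E) = (number of sheets) * chi(B).
chi(E) = 43 * (-6) = -258

-258


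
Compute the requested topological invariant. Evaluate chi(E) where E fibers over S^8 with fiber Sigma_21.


chi(S^8) = 2 (n even), chi(Sigma_21) = 2 - 2*21 = -40.
chi(E) = 2 * (-40) = -80

-80


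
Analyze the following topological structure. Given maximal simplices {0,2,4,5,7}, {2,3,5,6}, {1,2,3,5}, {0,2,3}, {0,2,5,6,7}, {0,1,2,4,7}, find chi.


Enumerate all faces; f-vector: f_0=8, f_1=24, f_2=29, f_3=15, f_4=3.
chi = sum (-1)^k f_k = 1

1


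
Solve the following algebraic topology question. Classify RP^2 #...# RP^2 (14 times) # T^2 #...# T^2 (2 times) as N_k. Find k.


Since a >= 1, the sum is non-orientable; each T^2 can be replaced by RP^2 # RP^2 (since T^2#RP^2 = 3RP^2).
Total crosscaps k = 14 + 2*2 = 18.
Check via chi: chi = 14*1 + 2*0 - (14+2-1)*2 = -16 = 2 - k = -16. Consistent.

18


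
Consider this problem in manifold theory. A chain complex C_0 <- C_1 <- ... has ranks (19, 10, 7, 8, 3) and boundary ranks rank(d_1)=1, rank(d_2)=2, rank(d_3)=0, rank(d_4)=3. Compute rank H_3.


rank H_k = rank(ker d_k) - rank(im d_{k+1}).
rank(ker d_3) = rank(C_3) - rank(d_3) = 8 - 0 = 8.
rank(im d_{3+1}) = 3.
rank H_3 = 8 - 3 = 5

5


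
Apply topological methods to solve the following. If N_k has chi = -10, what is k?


chi = 2 - k for closed non-orientable surfaces with k crosscaps.
-10 = 2 - k
k = 2 - (-10) = 12

12


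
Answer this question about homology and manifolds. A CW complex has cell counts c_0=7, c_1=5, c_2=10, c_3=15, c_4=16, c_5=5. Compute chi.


chi = sum_k (-1)^k c_k.
= (-1)^0*7 + (-1)^1*5 + (-1)^2*10 + (-1)^3*15 + (-1)^4*16 + (-1)^5*5
= (7) + (-5) + (10) + (-15) + (16) + (-5)
= 8

8


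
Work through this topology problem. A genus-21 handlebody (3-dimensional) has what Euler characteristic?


A genus-g handlebody deformation retracts to a wedge of g circles.
chi(vee_g S^1) = 1 - g.
chi(H_21) = 1 - 21 = -20

-20


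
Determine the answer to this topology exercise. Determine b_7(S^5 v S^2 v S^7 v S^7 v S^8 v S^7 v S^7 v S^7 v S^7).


For a wedge of spheres, H_k (k>0) is free on one generator per sphere of dimension k.
Spheres of dimension 7: count = 6.
b_7 = 6

6


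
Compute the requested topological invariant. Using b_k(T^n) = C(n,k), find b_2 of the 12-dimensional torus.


By the Kunneth formula, b_k(T^n) = C(n,k).
b_2(T^12) = C(12,2).
C(12,2) = 12!/(2!*10!) = 66

66


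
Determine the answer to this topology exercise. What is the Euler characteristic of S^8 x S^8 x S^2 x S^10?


chi is multiplicative: chi(X x Y) = chi(X) chi(Y).
Each even-dim sphere has chi = 2. There are 4 factors.
chi = 2^4 = 16

16


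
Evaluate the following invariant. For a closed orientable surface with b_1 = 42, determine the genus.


For a closed orientable surface: b_1 = 2g.
42 = 2g
g = 42 / 2 = 21

21


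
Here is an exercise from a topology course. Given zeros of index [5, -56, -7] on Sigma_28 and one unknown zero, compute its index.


Poincare-Hopf: sum of indices = chi(M).
chi(Sigma_28) = 2 - 2*28 = -54.
Sum of known indices = -58.
x = chi - (sum known) = -54 - (-58) = 4

4


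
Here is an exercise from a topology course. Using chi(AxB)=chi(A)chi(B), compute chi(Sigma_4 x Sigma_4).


chi(Sigma_4) = 2 - 2*4 = -6
chi(Sigma_4) = 2 - 2*4 = -6
chi(product) = (-6) * (-6) = 36

36


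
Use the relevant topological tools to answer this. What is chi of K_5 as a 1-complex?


K_5: V = 5, E = C(5,2) = 10.
chi = V - E = 5 - 10 = -5

-5


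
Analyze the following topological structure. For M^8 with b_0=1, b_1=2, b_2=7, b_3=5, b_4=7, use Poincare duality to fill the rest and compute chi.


By Poincare duality b_k = b_{8-k}, so full Betti numbers: b_0=1, b_1=2, b_2=7, b_3=5, b_4=7, b_5=5, b_6=7, b_7=2, b_8=1.
chi = sum (-1)^k b_k = 9

9


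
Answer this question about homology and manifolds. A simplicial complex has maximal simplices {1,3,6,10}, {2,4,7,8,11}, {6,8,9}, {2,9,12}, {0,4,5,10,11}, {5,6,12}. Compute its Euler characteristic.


Enumerate all faces; f-vector: f_0=13, f_1=34, f_2=27, f_3=11, f_4=2.
chi = sum (-1)^k f_k = -3

-3


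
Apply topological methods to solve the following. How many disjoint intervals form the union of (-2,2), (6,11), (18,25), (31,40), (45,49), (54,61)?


Sort and merge overlapping open intervals.
Merged: (-2,2), (6,11), (18,25), (31,40), (45,49), (54,61).
Number of components = 6

6


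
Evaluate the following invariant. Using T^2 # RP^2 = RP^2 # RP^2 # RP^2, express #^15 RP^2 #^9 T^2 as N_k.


Since a >= 1, the sum is non-orientable; each T^2 can be replaced by RP^2 # RP^2 (since T^2#RP^2 = 3RP^2).
Total crosscaps k = 15 + 2*9 = 33.
Check via chi: chi = 15*1 + 9*0 - (15+9-1)*2 = -31 = 2 - k = -31. Consistent.

33
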